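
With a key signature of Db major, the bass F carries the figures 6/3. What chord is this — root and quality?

The figures 6/3 indicate a triad in first inversion.
In first inversion the root lies a sixth above the bass: a sixth above F in Db major is Db.
The chord tones are F, Ab, Db, giving Db major.

Db major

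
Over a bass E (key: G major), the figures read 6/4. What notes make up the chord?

E, A, C

A fourth above E in this key is A.
A sixth above E in this key is C.
Together with the bass E, this spells A minor in second inversion.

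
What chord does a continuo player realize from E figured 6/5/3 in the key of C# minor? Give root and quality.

C# minor seventh

The figures 6/5/3 indicate a seventh chord in first inversion.
In first inversion the root lies a sixth above the bass: a sixth above E in C# minor is C#.
The chord tones are E, G#, B, C#, giving C# minor seventh.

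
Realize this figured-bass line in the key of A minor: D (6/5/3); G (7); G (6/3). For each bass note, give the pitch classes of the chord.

D (6/5/3): D, F, A, B.
G (7/5/3): G, B, D, F.
G (6/3): G, B, E.

D, F, A, B | G, B, D, F | G, B, E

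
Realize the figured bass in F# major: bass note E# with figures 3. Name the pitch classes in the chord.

The written figures 3 are shorthand for 5/3: the 5 is implied.
A third above E# in this key is G#.
A fifth above E# in this key is B.
Together with the bass E#, this spells E# diminished in root position.

E#, G#, B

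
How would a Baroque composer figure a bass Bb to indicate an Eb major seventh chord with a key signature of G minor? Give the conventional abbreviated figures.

4/3

Bb is the fifth of Eb major seventh, so the chord is in second inversion.
A seventh chord in second inversion is figured 6/4/3, conventionally abbreviated 4/3.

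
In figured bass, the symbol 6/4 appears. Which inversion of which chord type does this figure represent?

triad, second inversion

Intervals of 6/4 above the bass form a triad; the bass is the fifth, so this is second inversion.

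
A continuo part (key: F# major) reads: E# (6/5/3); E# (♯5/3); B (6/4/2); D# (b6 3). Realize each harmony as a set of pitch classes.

E# (6/5/3): E#, G#, B, C#.
E# (#5/3): E#, G#, B#.
B (6/4/2): B, C#, E#, G#.
D# (b6/3): D#, F#, Bb.

E#, G#, B, C# | E#, G#, B# | B, C#, E#, G# | D#, F#, Bb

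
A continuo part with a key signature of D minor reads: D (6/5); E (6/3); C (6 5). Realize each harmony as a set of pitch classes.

D, F, A, Bb | E, G, C | C, E, G, A

D (6/5/3): D, F, A, Bb.
E (6/3): E, G, C.
C (6/5/3): C, E, G, A.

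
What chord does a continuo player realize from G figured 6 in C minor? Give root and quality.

Eb major

The figures 6 indicate a triad in first inversion.
In first inversion the root lies a sixth above the bass: a sixth above G in C minor is Eb.
The chord tones are G, Bb, Eb, giving Eb major.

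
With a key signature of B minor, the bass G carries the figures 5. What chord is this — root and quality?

G major

The figures 5 indicate a triad in root position.
In root position the bass is the root, so the root is G.
The chord tones are G, B, D, giving G major.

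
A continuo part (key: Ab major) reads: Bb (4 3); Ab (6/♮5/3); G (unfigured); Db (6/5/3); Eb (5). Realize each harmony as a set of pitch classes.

Bb, Db, Eb, G | Ab, C, E, F | G, Bb, Db | Db, F, Ab, Bb | Eb, G, Bb

Bb (6/4/3): Bb, Db, Eb, G.
Ab (6/♮5/3): Ab, C, E, F.
G (5/3): G, Bb, Db.
Db (6/5/3): Db, F, Ab, Bb.
Eb (5/3): Eb, G, Bb.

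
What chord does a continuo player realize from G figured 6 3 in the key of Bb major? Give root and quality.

The figures 6 3 indicate a triad in first inversion.
In first inversion the root lies a sixth above the bass: a sixth above G in Bb major is Eb.
The chord tones are G, Bb, Eb, giving Eb major.

Eb major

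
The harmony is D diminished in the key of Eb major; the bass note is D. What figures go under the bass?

D is the root of D diminished, so the chord is in root position.
A triad in root position is figured 5/3, conventionally abbreviated (no figures — root-position triad).

no figures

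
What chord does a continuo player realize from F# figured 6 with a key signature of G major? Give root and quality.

D major

The figures 6 indicate a triad in first inversion.
In first inversion the root lies a sixth above the bass: a sixth above F# in G major is D.
The chord tones are F#, A, D, giving D major.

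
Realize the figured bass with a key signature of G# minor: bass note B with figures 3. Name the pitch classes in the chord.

The written figures 3 are shorthand for 5/3: the 5 is implied.
A third above B in this key is D#.
A fifth above B in this key is F#.
Together with the bass B, this spells B major in root position.

B, D#, F#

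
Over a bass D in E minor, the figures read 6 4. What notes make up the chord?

A fourth above D in this key is G.
A sixth above D in this key is B.
Together with the bass D, this spells G major in second inversion.

D, G, B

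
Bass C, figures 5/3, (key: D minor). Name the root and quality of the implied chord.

C major

The figures 5/3 indicate a triad in root position.
In root position the bass is the root, so the root is C.
The chord tones are C, E, G, giving C major.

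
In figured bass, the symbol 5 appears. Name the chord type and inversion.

triad, root position

5 is shorthand for 5/3.
Intervals of 5/3 above the bass form a triad; the bass is the root, so this is root position.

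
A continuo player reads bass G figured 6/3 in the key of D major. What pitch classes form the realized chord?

A third above G in this key is B.
A sixth above G in this key is E.
Together with the bass G, this spells E minor in first inversion.

G, B, E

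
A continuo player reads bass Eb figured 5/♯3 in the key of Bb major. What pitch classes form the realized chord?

A third above Eb in this key is G, raised to G# by the sharp.
A fifth above Eb in this key is Bb.

Eb, G#, Bb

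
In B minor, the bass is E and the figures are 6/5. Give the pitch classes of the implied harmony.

The written figures 6/5 are shorthand for 6/5/3: the 3 is implied.
A third above E in this key is G.
A fifth above E in this key is B.
A sixth above E in this key is C#.
Together with the bass E, this spells C# half-diminished seventh in first inversion.

E, G, B, C#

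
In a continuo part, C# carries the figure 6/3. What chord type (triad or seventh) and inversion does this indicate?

Intervals of 6/3 above the bass form a triad; the bass is the third, so this is first inversion.

triad, first inversion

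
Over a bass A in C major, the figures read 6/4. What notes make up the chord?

A, D, F

A fourth above A in this key is D.
A sixth above A in this key is F.
Together with the bass A, this spells D minor in second inversion.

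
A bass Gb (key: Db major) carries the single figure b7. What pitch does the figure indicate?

Fb

Counting 6 letter steps above Gb lands on F; in Db major, that letter is F.
The b7 figure lowers it a semitone, giving Fb.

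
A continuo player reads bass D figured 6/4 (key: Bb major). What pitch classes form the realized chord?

D, G, Bb

A fourth above D in this key is G.
A sixth above D in this key is Bb.
Together with the bass D, this spells G minor in second inversion.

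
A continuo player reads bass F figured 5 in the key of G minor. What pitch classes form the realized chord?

F, A, C

The written figures 5 are shorthand for 5/3: the 3 is implied.
A third above F in this key is A.
A fifth above F in this key is C.
Together with the bass F, this spells F major in root position.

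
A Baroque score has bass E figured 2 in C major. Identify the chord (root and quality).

The figures 2 indicate a seventh chord in third inversion.
In third inversion the root lies a second above the bass: a second above E in C major is F.
The chord tones are E, F, A, C, giving F major seventh.

F major seventh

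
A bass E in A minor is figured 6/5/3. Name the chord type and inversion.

seventh chord, first inversion

Intervals of 6/5/3 above the bass form a seventh chord; the bass is the third, so this is first inversion.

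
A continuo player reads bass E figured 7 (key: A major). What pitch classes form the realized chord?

E, G#, B, D

The written figures 7 are shorthand for 7/5/3: the 5/3 are implied.
A third above E in this key is G#.
A fifth above E in this key is B.
A seventh above E in this key is D.
Together with the bass E, this spells E dominant seventh in root position.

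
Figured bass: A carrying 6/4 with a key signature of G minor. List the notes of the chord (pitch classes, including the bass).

A, D, F

A fourth above A in this key is D.
A sixth above A in this key is F.
Together with the bass A, this spells D minor in second inversion.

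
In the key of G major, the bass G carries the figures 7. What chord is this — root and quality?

The figures 7 indicate a seventh chord in root position.
In root position the bass is the root, so the root is G.
The chord tones are G, B, D, F#, giving G major seventh.

G major seventh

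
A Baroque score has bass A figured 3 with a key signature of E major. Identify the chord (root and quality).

A major

The figures 3 indicate a triad in root position.
In root position the bass is the root, so the root is A.
The chord tones are A, C#, E, giving A major.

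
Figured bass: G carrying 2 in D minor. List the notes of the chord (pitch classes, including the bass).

G, A, C, E

The written figures 2 are shorthand for 6/4/2: the 6/4 are implied.
A second above G in this key is A.
A fourth above G in this key is C.
A sixth above G in this key is E.
Together with the bass G, this spells A minor seventh in third inversion.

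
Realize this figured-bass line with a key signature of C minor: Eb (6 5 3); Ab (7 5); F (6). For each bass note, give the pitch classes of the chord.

Eb (6/5/3): Eb, G, Bb, C.
Ab (7/5/3): Ab, C, Eb, G.
F (6/3): F, Ab, D.

Eb, G, Bb, C | Ab, C, Eb, G | F, Ab, D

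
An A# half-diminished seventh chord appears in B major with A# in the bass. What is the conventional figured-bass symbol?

7

A# is the root of A# half-diminished seventh, so the chord is in root position.
A seventh chord in root position is figured 7/5/3, conventionally abbreviated 7.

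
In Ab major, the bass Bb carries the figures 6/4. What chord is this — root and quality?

Eb major

The figures 6/4 indicate a triad in second inversion.
In second inversion the root lies a fourth above the bass: a fourth above Bb in Ab major is Eb.
The chord tones are Bb, Eb, G, giving Eb major.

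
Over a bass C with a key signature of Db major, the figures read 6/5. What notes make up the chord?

C, Eb, Gb, Ab

The written figures 6/5 are shorthand for 6/5/3: the 3 is implied.
A third above C in this key is Eb.
A fifth above C in this key is Gb.
A sixth above C in this key is Ab.
Together with the bass C, this spells Ab dominant seventh in first inversion.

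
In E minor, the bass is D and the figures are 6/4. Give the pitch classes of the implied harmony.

A fourth above D in this key is G.
A sixth above D in this key is B.
Together with the bass D, this spells G major in second inversion.

D, G, B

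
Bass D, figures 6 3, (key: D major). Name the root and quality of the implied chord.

The figures 6 3 indicate a triad in first inversion.
In first inversion the root lies a sixth above the bass: a sixth above D in D major is B.
The chord tones are D, F#, B, giving B minor.

B minor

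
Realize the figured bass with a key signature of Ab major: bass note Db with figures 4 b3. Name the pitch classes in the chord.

Db, Fb, G, Bb

The written figures 4 b3 are shorthand for 6/4/3: the 6 is implied.
A third above Db in this key is F, lowered to Fb by the flat.
A fourth above Db in this key is G.
A sixth above Db in this key is Bb.
Together with the bass Db, this spells G diminished seventh in second inversion.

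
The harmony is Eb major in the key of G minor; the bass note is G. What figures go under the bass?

G is the third of Eb major, so the chord is in first inversion.
A triad in first inversion is figured 6/3, conventionally abbreviated 6.

6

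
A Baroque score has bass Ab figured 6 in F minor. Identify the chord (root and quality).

F minor

The figures 6 indicate a triad in first inversion.
In first inversion the root lies a sixth above the bass: a sixth above Ab in F minor is F.
The chord tones are Ab, C, F, giving F minor.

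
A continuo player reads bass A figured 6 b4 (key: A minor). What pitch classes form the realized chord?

A fourth above A in this key is D, lowered to Db by the flat.
A sixth above A in this key is F.
Together with the bass A, this spells Db augmented in second inversion.

A, Db, F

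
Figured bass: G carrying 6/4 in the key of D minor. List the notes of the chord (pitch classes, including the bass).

G, C, E

A fourth above G in this key is C.
A sixth above G in this key is E.
Together with the bass G, this spells C major in second inversion.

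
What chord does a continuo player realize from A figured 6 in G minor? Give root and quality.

F major

The figures 6 indicate a triad in first inversion.
In first inversion the root lies a sixth above the bass: a sixth above A in G minor is F.
The chord tones are A, C, F, giving F major.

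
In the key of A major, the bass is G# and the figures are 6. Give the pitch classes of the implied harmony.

G#, B, E

The written figures 6 are shorthand for 6/3: the 3 is implied.
A third above G# in this key is B.
A sixth above G# in this key is E.
Together with the bass G#, this spells E major in first inversion.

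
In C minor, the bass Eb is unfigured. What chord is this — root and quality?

Eb major

An unfigured bass indicates a triad in root position.
In root position the bass is the root, so the root is Eb.
The chord tones are Eb, G, Bb, giving Eb major.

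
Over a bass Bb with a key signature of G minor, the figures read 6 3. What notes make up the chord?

A third above Bb in this key is D.
A sixth above Bb in this key is G.
Together with the bass Bb, this spells G minor in first inversion.

Bb, D, G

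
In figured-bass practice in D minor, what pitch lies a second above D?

Counting 1 letter step above D lands on E; in D minor, that letter is E.

E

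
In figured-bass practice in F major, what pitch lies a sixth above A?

Counting 5 letter steps above A lands on F; in F major, that letter is F.

F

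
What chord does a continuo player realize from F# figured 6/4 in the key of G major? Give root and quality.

B minor

The figures 6/4 indicate a triad in second inversion.
In second inversion the root lies a fourth above the bass: a fourth above F# in G major is B.
The chord tones are F#, B, D, giving B minor.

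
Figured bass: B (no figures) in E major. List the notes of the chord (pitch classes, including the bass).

An unfigured bass implies 5/3.
A third above B in this key is D#.
A fifth above B in this key is F#.
Together with the bass B, this spells B major in root position.

B, D#, F#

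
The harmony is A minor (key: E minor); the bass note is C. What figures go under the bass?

C is the third of A minor, so the chord is in first inversion.
A triad in first inversion is figured 6/3, conventionally abbreviated 6.

6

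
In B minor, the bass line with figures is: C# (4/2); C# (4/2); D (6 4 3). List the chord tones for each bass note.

C#, D, F#, A | C#, D, F#, A | D, F#, G, B

C# (6/4/2): C#, D, F#, A.
C# (6/4/2): C#, D, F#, A.
D (6/4/3): D, F#, G, B.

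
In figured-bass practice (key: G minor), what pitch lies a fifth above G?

D

Counting 4 letter steps above G lands on D; in G minor, that letter is D.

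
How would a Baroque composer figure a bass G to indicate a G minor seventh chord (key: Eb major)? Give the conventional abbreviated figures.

G is the root of G minor seventh, so the chord is in root position.
A seventh chord in root position is figured 7/5/3, conventionally abbreviated 7.

7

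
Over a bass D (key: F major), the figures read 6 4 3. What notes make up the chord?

D, F, G, Bb

A third above D in this key is F.
A fourth above D in this key is G.
A sixth above D in this key is Bb.
Together with the bass D, this spells G minor seventh in second inversion.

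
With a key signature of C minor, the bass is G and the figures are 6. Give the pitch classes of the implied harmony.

G, Bb, Eb

The written figures 6 are shorthand for 6/3: the 3 is implied.
A third above G in this key is Bb.
A sixth above G in this key is Eb.
Together with the bass G, this spells Eb major in first inversion.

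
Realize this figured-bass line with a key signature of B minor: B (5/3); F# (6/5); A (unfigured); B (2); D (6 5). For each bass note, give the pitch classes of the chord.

B, D, F# | F#, A, C#, D | A, C#, E | B, C#, E, G | D, F#, A, B

B (5/3): B, D, F#.
F# (6/5/3): F#, A, C#, D.
A (5/3): A, C#, E.
B (6/4/2): B, C#, E, G.
D (6/5/3): D, F#, A, B.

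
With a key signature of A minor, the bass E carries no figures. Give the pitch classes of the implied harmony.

An unfigured bass implies 5/3.
A third above E in this key is G.
A fifth above E in this key is B.
Together with the bass E, this spells E minor in root position.

E, G, B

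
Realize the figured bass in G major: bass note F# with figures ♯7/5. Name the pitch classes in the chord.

F#, A, C, E#

The written figures ♯7/5 are shorthand for 7/5/3: the 3 is implied.
A third above F# in this key is A.
A fifth above F# in this key is C.
A seventh above F# in this key is E, raised to E# by the sharp.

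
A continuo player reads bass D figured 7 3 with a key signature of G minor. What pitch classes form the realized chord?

D, F, A, C

The written figures 7 3 are shorthand for 7/5/3: the 5 is implied.
A third above D in this key is F.
A fifth above D in this key is A.
A seventh above D in this key is C.
Together with the bass D, this spells D minor seventh in root position.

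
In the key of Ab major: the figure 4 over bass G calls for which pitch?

C

Counting 3 letter steps above G lands on C; in Ab major, that letter is C.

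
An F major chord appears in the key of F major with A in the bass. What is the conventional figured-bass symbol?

A is the third of F major, so the chord is in first inversion.
A triad in first inversion is figured 6/3, conventionally abbreviated 6.

6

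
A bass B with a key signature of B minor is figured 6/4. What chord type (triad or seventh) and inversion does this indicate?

Intervals of 6/4 above the bass form a triad; the bass is the fifth, so this is second inversion.

triad, second inversion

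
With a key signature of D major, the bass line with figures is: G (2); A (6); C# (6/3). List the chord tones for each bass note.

G (6/4/2): G, A, C#, E.
A (6/3): A, C#, F#.
C# (6/3): C#, E, A.

G, A, C#, E | A, C#, F# | C#, E, A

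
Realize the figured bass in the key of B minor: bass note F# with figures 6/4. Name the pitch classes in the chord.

A fourth above F# in this key is B.
A sixth above F# in this key is D.
Together with the bass F#, this spells B minor in second inversion.

F#, B, D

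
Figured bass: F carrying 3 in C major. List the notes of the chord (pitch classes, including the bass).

F, A, C

The written figures 3 are shorthand for 5/3: the 5 is implied.
A third above F in this key is A.
A fifth above F in this key is C.
Together with the bass F, this spells F major in root position.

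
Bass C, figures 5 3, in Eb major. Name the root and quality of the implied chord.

The figures 5 3 indicate a triad in root position.
In root position the bass is the root, so the root is C.
The chord tones are C, Eb, G, giving C minor.

C minor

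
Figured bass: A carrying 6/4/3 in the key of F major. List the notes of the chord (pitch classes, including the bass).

A, C, D, F

A third above A in this key is C.
A fourth above A in this key is D.
A sixth above A in this key is F.
Together with the bass A, this spells D minor seventh in second inversion.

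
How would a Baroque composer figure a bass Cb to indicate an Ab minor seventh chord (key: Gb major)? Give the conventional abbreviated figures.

Cb is the third of Ab minor seventh, so the chord is in first inversion.
A seventh chord in first inversion is figured 6/5/3, conventionally abbreviated 6/5.

6/5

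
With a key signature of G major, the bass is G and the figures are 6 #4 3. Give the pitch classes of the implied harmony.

A third above G in this key is B.
A fourth above G in this key is C, raised to C# by the sharp.
A sixth above G in this key is E.
Together with the bass G, this spells C# half-diminished seventh in second inversion.

G, B, C#, E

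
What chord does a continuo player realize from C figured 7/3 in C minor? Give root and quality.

The figures 7/3 indicate a seventh chord in root position.
In root position the bass is the root, so the root is C.
The chord tones are C, Eb, G, Bb, giving C minor seventh.

C minor seventh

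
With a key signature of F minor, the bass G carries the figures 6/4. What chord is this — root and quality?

C minor

The figures 6/4 indicate a triad in second inversion.
In second inversion the root lies a fourth above the bass: a fourth above G in F minor is C.
The chord tones are G, C, Eb, giving C minor.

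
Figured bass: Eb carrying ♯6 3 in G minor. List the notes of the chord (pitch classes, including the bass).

A third above Eb in this key is G.
A sixth above Eb in this key is C, raised to C# by the sharp.

Eb, G, C#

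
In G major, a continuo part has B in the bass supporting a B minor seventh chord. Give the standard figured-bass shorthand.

B is the root of B minor seventh, so the chord is in root position.
A seventh chord in root position is figured 7/5/3, conventionally abbreviated 7.

7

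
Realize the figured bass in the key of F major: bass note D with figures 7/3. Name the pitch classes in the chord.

D, F, A, C

The written figures 7/3 are shorthand for 7/5/3: the 5 is implied.
A third above D in this key is F.
A fifth above D in this key is A.
A seventh above D in this key is C.
Together with the bass D, this spells D minor seventh in root position.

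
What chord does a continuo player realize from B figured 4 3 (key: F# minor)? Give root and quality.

E dominant seventh

The figures 4 3 indicate a seventh chord in second inversion.
In second inversion the root lies a fourth above the bass: a fourth above B in F# minor is E.
The chord tones are B, D, E, G#, giving E dominant seventh.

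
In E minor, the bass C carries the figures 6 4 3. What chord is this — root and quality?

The figures 6 4 3 indicate a seventh chord in second inversion.
In second inversion the root lies a fourth above the bass: a fourth above C in E minor is F#.
The chord tones are C, E, F#, A, giving F# half-diminished seventh.

F# half-diminished seventh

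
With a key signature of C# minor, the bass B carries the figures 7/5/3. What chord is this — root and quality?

The figures 7/5/3 indicate a seventh chord in root position.
In root position the bass is the root, so the root is B.
The chord tones are B, D#, F#, A, giving B dominant seventh.

B dominant seventh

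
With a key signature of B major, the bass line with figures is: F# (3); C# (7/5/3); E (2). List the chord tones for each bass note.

F#, A#, C# | C#, E, G#, B | E, F#, A#, C#

F# (5/3): F#, A#, C#.
C# (7/5/3): C#, E, G#, B.
E (6/4/2): E, F#, A#, C#.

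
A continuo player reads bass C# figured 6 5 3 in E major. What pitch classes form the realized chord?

C#, E, G#, A

A third above C# in this key is E.
A fifth above C# in this key is G#.
A sixth above C# in this key is A.
Together with the bass C#, this spells A major seventh in first inversion.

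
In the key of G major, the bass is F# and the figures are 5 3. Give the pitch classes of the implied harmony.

F#, A, C

A third above F# in this key is A.
A fifth above F# in this key is C.
Together with the bass F#, this spells F# diminished in root position.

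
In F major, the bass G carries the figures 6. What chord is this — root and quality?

E diminished

The figures 6 indicate a triad in first inversion.
In first inversion the root lies a sixth above the bass: a sixth above G in F major is E.
The chord tones are G, Bb, E, giving E diminished.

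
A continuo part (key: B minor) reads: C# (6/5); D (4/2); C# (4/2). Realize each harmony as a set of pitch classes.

C#, E, G, A | D, E, G, B | C#, D, F#, A

C# (6/5/3): C#, E, G, A.
D (6/4/2): D, E, G, B.
C# (6/4/2): C#, D, F#, A.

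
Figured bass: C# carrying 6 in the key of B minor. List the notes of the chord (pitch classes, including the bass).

C#, E, A

The written figures 6 are shorthand for 6/3: the 3 is implied.
A third above C# in this key is E.
A sixth above C# in this key is A.
Together with the bass C#, this spells A major in first inversion.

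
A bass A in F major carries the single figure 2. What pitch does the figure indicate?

Bb

Counting 1 letter step above A lands on B; in F major, that letter is Bb.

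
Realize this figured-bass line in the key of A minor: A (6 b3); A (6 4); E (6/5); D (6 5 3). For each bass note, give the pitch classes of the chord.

A (6/b3): A, Cb, F.
A (6/4): A, D, F.
E (6/5/3): E, G, B, C.
D (6/5/3): D, F, A, B.

A, Cb, F | A, D, F | E, G, B, C | D, F, A, B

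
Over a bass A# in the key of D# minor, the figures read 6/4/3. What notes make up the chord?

A third above A# in this key is C#.
A fourth above A# in this key is D#.
A sixth above A# in this key is F#.
Together with the bass A#, this spells D# minor seventh in second inversion.

A#, C#, D#, F#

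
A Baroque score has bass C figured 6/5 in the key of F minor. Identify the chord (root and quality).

The figures 6/5 indicate a seventh chord in first inversion.
In first inversion the root lies a sixth above the bass: a sixth above C in F minor is Ab.
The chord tones are C, Eb, G, Ab, giving Ab major seventh.

Ab major seventh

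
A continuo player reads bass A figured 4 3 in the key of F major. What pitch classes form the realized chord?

A, C, D, F

The written figures 4 3 are shorthand for 6/4/3: the 6 is implied.
A third above A in this key is C.
A fourth above A in this key is D.
A sixth above A in this key is F.
Together with the bass A, this spells D minor seventh in second inversion.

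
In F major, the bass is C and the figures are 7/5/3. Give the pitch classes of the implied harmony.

A third above C in this key is E.
A fifth above C in this key is G.
A seventh above C in this key is Bb.
Together with the bass C, this spells C dominant seventh in root position.

C, E, G, Bb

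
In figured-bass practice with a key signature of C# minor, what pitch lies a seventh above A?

G#

Counting 6 letter steps above A lands on G; in C# minor, that letter is G#.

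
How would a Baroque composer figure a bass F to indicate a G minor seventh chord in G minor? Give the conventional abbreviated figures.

F is the seventh of G minor seventh, so the chord is in third inversion.
A seventh chord in third inversion is figured 6/4/2, conventionally abbreviated 4/2.

4/2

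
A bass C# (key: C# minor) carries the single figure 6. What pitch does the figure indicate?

Counting 5 letter steps above C# lands on A; in C# minor, that letter is A.

A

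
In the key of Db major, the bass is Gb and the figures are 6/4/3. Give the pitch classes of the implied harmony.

Gb, Bb, C, Eb

A third above Gb in this key is Bb.
A fourth above Gb in this key is C.
A sixth above Gb in this key is Eb.
Together with the bass Gb, this spells C half-diminished seventh in second inversion.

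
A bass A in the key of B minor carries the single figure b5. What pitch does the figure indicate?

Eb

Counting 4 letter steps above A lands on E; in B minor, that letter is E.
The b5 figure lowers it a semitone, giving Eb.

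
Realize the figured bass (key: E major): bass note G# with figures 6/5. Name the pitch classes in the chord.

G#, B, D#, E

The written figures 6/5 are shorthand for 6/5/3: the 3 is implied.
A third above G# in this key is B.
A fifth above G# in this key is D#.
A sixth above G# in this key is E.
Together with the bass G#, this spells E major seventh in first inversion.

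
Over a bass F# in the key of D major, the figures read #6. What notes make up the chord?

F#, A, D#

The written figures #6 are shorthand for 6/3: the 3 is implied.
A third above F# in this key is A.
A sixth above F# in this key is D, raised to D# by the sharp.
Together with the bass F#, this spells D# diminished in first inversion.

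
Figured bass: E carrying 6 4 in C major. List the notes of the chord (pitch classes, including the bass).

A fourth above E in this key is A.
A sixth above E in this key is C.
Together with the bass E, this spells A minor in second inversion.

E, A, C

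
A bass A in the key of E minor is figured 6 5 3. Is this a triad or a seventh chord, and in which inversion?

seventh chord, first inversion

Intervals of 6/5/3 above the bass form a seventh chord; the bass is the third, so this is first inversion.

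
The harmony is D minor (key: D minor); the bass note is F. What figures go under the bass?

F is the third of D minor, so the chord is in first inversion.
A triad in first inversion is figured 6/3, conventionally abbreviated 6.

6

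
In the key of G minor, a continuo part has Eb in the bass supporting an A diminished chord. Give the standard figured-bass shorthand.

Eb is the fifth of A diminished, so the chord is in second inversion.
A triad in second inversion is figured 6/4, conventionally abbreviated 6/4.

6/4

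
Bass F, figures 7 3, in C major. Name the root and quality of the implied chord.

The figures 7 3 indicate a seventh chord in root position.
In root position the bass is the root, so the root is F.
The chord tones are F, A, C, E, giving F major seventh.

F major seventh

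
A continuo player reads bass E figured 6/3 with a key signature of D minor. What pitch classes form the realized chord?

E, G, C

A third above E in this key is G.
A sixth above E in this key is C.
Together with the bass E, this spells C major in first inversion.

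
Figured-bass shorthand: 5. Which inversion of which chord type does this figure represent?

triad, root position

5 is shorthand for 5/3.
Intervals of 5/3 above the bass form a triad; the bass is the root, so this is root position.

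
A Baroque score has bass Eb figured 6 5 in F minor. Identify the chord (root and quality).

The figures 6 5 indicate a seventh chord in first inversion.
In first inversion the root lies a sixth above the bass: a sixth above Eb in F minor is C.
The chord tones are Eb, G, Bb, C, giving C minor seventh.

C minor seventh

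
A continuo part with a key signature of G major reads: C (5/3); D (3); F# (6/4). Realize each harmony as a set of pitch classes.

C, E, G | D, F#, A | F#, B, D

C (5/3): C, E, G.
D (5/3): D, F#, A.
F# (6/4): F#, B, D.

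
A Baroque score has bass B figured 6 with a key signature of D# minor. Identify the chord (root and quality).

G# minor

The figures 6 indicate a triad in first inversion.
In first inversion the root lies a sixth above the bass: a sixth above B in D# minor is G#.
The chord tones are B, D#, G#, giving G# minor.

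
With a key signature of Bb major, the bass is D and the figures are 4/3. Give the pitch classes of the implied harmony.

The written figures 4/3 are shorthand for 6/4/3: the 6 is implied.
A third above D in this key is F.
A fourth above D in this key is G.
A sixth above D in this key is Bb.
Together with the bass D, this spells G minor seventh in second inversion.

D, F, G, Bb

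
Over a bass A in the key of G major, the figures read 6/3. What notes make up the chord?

A third above A in this key is C.
A sixth above A in this key is F#.
Together with the bass A, this spells F# diminished in first inversion.

A, C, F#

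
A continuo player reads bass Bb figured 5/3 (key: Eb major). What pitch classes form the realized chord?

Bb, D, F

A third above Bb in this key is D.
A fifth above Bb in this key is F.
Together with the bass Bb, this spells Bb major in root position.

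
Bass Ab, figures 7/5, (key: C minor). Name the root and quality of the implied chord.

The figures 7/5 indicate a seventh chord in root position.
In root position the bass is the root, so the root is Ab.
The chord tones are Ab, C, Eb, G, giving Ab major seventh.

Ab major seventh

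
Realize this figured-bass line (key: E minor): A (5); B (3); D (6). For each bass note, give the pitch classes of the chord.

A (5/3): A, C, E.
B (5/3): B, D, F#.
D (6/3): D, F#, B.

A, C, E | B, D, F# | D, F#, B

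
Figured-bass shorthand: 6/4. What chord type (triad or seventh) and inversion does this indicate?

Intervals of 6/4 above the bass form a triad; the bass is the fifth, so this is second inversion.

triad, second inversion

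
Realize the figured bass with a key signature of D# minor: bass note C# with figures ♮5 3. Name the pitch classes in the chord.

C#, E#, G

A third above C# in this key is E#.
A fifth above C# in this key is G#, made natural (G) by the ♮ figure.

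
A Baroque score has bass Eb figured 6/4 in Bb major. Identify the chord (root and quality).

A diminished

The figures 6/4 indicate a triad in second inversion.
In second inversion the root lies a fourth above the bass: a fourth above Eb in Bb major is A.
The chord tones are Eb, A, C, giving A diminished.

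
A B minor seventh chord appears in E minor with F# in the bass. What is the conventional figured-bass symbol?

4/3

F# is the fifth of B minor seventh, so the chord is in second inversion.
A seventh chord in second inversion is figured 6/4/3, conventionally abbreviated 4/3.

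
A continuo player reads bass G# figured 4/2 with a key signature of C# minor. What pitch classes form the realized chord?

The written figures 4/2 are shorthand for 6/4/2: the 6 is implied.
A second above G# in this key is A.
A fourth above G# in this key is C#.
A sixth above G# in this key is E.
Together with the bass G#, this spells A major seventh in third inversion.

G#, A, C#, E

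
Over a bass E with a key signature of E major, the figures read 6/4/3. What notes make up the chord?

A third above E in this key is G#.
A fourth above E in this key is A.
A sixth above E in this key is C#.
Together with the bass E, this spells A major seventh in second inversion.

E, G#, A, C#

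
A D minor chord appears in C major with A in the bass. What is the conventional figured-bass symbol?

A is the fifth of D minor, so the chord is in second inversion.
A triad in second inversion is figured 6/4, conventionally abbreviated 6/4.

6/4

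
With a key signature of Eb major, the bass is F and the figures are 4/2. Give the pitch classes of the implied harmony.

F, G, Bb, D

The written figures 4/2 are shorthand for 6/4/2: the 6 is implied.
A second above F in this key is G.
A fourth above F in this key is Bb.
A sixth above F in this key is D.
Together with the bass F, this spells G minor seventh in third inversion.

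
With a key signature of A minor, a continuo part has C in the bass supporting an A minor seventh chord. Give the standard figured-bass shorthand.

6/5

C is the third of A minor seventh, so the chord is in first inversion.
A seventh chord in first inversion is figured 6/5/3, conventionally abbreviated 6/5.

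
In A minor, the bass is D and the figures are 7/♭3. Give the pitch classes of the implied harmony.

D, Fb, A, C

The written figures 7/♭3 are shorthand for 7/5/3: the 5 is implied.
A third above D in this key is F, lowered to Fb by the flat.
A fifth above D in this key is A.
A seventh above D in this key is C.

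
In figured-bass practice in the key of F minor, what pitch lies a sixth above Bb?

G

Counting 5 letter steps above Bb lands on G; in F minor, that letter is G.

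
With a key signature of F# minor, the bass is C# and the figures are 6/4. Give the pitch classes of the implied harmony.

C#, F#, A

A fourth above C# in this key is F#.
A sixth above C# in this key is A.
Together with the bass C#, this spells F# minor in second inversion.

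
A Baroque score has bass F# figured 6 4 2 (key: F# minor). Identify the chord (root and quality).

G# half-diminished seventh

The figures 6 4 2 indicate a seventh chord in third inversion.
In third inversion the root lies a second above the bass: a second above F# in F# minor is G#.
The chord tones are F#, G#, B, D, giving G# half-diminished seventh.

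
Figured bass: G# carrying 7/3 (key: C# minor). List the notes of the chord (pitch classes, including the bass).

G#, B, D#, F#

The written figures 7/3 are shorthand for 7/5/3: the 5 is implied.
A third above G# in this key is B.
A fifth above G# in this key is D#.
A seventh above G# in this key is F#.
Together with the bass G#, this spells G# minor seventh in root position.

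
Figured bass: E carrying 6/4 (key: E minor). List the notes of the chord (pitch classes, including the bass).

E, A, C

A fourth above E in this key is A.
A sixth above E in this key is C.
Together with the bass E, this spells A minor in second inversion.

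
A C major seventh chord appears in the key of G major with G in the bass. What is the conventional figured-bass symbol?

4/3

G is the fifth of C major seventh, so the chord is in second inversion.
A seventh chord in second inversion is figured 6/4/3, conventionally abbreviated 4/3.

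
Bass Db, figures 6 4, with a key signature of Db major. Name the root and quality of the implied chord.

Gb major

The figures 6 4 indicate a triad in second inversion.
In second inversion the root lies a fourth above the bass: a fourth above Db in Db major is Gb.
The chord tones are Db, Gb, Bb, giving Gb major.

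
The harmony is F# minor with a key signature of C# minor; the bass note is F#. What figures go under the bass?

F# is the root of F# minor, so the chord is in root position.
A triad in root position is figured 5/3, conventionally abbreviated (no figures — root-position triad).

no figures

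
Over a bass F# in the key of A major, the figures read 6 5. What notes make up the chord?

F#, A, C#, D

The written figures 6 5 are shorthand for 6/5/3: the 3 is implied.
A third above F# in this key is A.
A fifth above F# in this key is C#.
A sixth above F# in this key is D.
Together with the bass F#, this spells D major seventh in first inversion.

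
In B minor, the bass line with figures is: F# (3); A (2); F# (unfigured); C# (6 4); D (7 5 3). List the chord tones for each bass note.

F#, A, C# | A, B, D, F# | F#, A, C# | C#, F#, A | D, F#, A, C#

F# (5/3): F#, A, C#.
A (6/4/2): A, B, D, F#.
F# (5/3): F#, A, C#.
C# (6/4): C#, F#, A.
D (7/5/3): D, F#, A, C#.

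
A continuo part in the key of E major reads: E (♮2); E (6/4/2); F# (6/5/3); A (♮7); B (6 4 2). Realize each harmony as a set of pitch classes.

E (6/4/♮2): E, F, A, C#.
E (6/4/2): E, F#, A, C#.
F# (6/5/3): F#, A, C#, D#.
A (♮7/5/3): A, C#, E, G.
B (6/4/2): B, C#, E, G#.

E, F, A, C# | E, F#, A, C# | F#, A, C#, D# | A, C#, E, G | B, C#, E, G#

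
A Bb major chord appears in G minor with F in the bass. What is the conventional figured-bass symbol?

6/4

F is the fifth of Bb major, so the chord is in second inversion.
A triad in second inversion is figured 6/4, conventionally abbreviated 6/4.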